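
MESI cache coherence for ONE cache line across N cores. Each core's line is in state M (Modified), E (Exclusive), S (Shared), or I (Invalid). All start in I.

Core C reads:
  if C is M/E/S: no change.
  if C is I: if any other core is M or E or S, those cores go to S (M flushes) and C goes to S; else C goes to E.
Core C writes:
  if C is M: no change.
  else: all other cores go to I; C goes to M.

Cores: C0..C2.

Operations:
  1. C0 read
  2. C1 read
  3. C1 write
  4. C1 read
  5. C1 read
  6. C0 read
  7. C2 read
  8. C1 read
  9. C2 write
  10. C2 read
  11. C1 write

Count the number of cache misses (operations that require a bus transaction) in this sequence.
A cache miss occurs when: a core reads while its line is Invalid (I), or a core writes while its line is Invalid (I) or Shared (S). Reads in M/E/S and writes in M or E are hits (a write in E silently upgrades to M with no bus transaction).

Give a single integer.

Op 1: C0 read [C0 read from I: no other sharers -> C0=E (exclusive)] -> [E,I,I] [MISS #1: read from I]
Op 2: C1 read [C1 read from I: others=['C0=E'] -> C1=S, others downsized to S] -> [S,S,I] [MISS #2: read from I]
Op 3: C1 write [C1 write: invalidate ['C0=S'] -> C1=M] -> [I,M,I] [MISS #3: write from S]
Op 4: C1 read [C1 read: already in M, no change] -> [I,M,I] [hit: read from M]
Op 5: C1 read [C1 read: already in M, no change] -> [I,M,I] [hit: read from M]
Op 6: C0 read [C0 read from I: others=['C1=M'] -> C0=S, others downsized to S] -> [S,S,I] [MISS #4: read from I]
Op 7: C2 read [C2 read from I: others=['C0=S', 'C1=S'] -> C2=S, others downsized to S] -> [S,S,S] [MISS #5: read from I]
Op 8: C1 read [C1 read: already in S, no change] -> [S,S,S] [hit: read from S]
Op 9: C2 write [C2 write: invalidate ['C0=S', 'C1=S'] -> C2=M] -> [I,I,M] [MISS #6: write from S]
Op 10: C2 read [C2 read: already in M, no change] -> [I,I,M] [hit: read from M]
Op 11: C1 write [C1 write: invalidate ['C2=M'] -> C1=M] -> [I,M,I] [MISS #7: write from I]

Answer: 7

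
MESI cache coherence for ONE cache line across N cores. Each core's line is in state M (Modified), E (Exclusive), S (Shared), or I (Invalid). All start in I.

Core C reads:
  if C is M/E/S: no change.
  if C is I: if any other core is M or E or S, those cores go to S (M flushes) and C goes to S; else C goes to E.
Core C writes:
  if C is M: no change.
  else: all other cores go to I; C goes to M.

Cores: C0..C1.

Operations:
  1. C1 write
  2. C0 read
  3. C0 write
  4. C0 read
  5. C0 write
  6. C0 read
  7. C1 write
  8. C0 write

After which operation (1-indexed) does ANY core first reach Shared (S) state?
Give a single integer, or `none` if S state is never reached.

Answer: 2

Derivation:
Op 1: C1 write [C1 write: invalidate none -> C1=M] -> [I,M]
Op 2: C0 read [C0 read from I: others=['C1=M'] -> C0=S, others downsized to S] -> [S,S]
  -> First S state at op 2; remaining ops need not be traced.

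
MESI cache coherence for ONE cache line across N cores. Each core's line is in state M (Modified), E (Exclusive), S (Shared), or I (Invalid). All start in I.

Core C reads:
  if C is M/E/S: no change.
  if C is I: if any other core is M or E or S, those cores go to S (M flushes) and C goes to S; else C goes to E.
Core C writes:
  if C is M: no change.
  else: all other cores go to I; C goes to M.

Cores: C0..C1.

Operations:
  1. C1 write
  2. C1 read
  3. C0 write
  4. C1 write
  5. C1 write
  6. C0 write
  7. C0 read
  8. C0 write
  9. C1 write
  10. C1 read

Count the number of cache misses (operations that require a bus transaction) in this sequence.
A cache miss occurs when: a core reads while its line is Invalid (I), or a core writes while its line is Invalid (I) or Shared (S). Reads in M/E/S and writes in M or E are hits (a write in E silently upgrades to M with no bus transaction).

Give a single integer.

Answer: 5

Derivation:
Op 1: C1 write [C1 write: invalidate none -> C1=M] -> [I,M] [MISS #1: write from I]
Op 2: C1 read [C1 read: already in M, no change] -> [I,M] [hit: read from M]
Op 3: C0 write [C0 write: invalidate ['C1=M'] -> C0=M] -> [M,I] [MISS #2: write from I]
Op 4: C1 write [C1 write: invalidate ['C0=M'] -> C1=M] -> [I,M] [MISS #3: write from I]
Op 5: C1 write [C1 write: already M (modified), no change] -> [I,M] [hit: write from M]
Op 6: C0 write [C0 write: invalidate ['C1=M'] -> C0=M] -> [M,I] [MISS #4: write from I]
Op 7: C0 read [C0 read: already in M, no change] -> [M,I] [hit: read from M]
Op 8: C0 write [C0 write: already M (modified), no change] -> [M,I] [hit: write from M]
Op 9: C1 write [C1 write: invalidate ['C0=M'] -> C1=M] -> [I,M] [MISS #5: write from I]
Op 10: C1 read [C1 read: already in M, no change] -> [I,M] [hit: read from M]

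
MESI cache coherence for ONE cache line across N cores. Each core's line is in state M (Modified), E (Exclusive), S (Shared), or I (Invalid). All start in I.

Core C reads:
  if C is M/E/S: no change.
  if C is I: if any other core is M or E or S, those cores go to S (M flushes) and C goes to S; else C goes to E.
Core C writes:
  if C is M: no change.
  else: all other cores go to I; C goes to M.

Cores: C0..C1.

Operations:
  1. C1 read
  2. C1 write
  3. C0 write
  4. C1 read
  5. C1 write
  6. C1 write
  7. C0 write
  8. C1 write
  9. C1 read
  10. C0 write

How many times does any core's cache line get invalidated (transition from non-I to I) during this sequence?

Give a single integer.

Answer: 5

Derivation:
Op 1: C1 read [C1 read from I: no other sharers -> C1=E (exclusive)] -> [I,E] (invalidations this op: 0; running total: 0)
Op 2: C1 write [C1 write: invalidate none -> C1=M] -> [I,M] (invalidations this op: 0; running total: 0)
Op 3: C0 write [C0 write: invalidate ['C1=M'] -> C0=M] -> [M,I] (invalidations this op: 1; running total: 1)
Op 4: C1 read [C1 read from I: others=['C0=M'] -> C1=S, others downsized to S] -> [S,S] (invalidations this op: 0; running total: 1)
Op 5: C1 write [C1 write: invalidate ['C0=S'] -> C1=M] -> [I,M] (invalidations this op: 1; running total: 2)
Op 6: C1 write [C1 write: already M (modified), no change] -> [I,M] (invalidations this op: 0; running total: 2)
Op 7: C0 write [C0 write: invalidate ['C1=M'] -> C0=M] -> [M,I] (invalidations this op: 1; running total: 3)
Op 8: C1 write [C1 write: invalidate ['C0=M'] -> C1=M] -> [I,M] (invalidations this op: 1; running total: 4)
Op 9: C1 read [C1 read: already in M, no change] -> [I,M] (invalidations this op: 0; running total: 4)
Op 10: C0 write [C0 write: invalidate ['C1=M'] -> C0=M] -> [M,I] (invalidations this op: 1; running total: 5)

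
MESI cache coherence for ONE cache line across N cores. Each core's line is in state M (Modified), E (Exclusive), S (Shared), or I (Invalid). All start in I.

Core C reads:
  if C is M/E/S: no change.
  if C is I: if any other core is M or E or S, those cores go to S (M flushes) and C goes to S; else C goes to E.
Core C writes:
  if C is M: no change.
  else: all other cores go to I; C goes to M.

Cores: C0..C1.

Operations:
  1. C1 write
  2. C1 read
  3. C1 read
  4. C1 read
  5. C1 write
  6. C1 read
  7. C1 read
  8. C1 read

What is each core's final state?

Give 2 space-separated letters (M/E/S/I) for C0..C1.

Op 1: C1 write [C1 write: invalidate none -> C1=M] -> [I,M]
Op 2: C1 read [C1 read: already in M, no change] -> [I,M]
Op 3: C1 read [C1 read: already in M, no change] -> [I,M]
Op 4: C1 read [C1 read: already in M, no change] -> [I,M]
Op 5: C1 write [C1 write: already M (modified), no change] -> [I,M]
Op 6: C1 read [C1 read: already in M, no change] -> [I,M]
Op 7: C1 read [C1 read: already in M, no change] -> [I,M]
Op 8: C1 read [C1 read: already in M, no change] -> [I,M]

Answer: I M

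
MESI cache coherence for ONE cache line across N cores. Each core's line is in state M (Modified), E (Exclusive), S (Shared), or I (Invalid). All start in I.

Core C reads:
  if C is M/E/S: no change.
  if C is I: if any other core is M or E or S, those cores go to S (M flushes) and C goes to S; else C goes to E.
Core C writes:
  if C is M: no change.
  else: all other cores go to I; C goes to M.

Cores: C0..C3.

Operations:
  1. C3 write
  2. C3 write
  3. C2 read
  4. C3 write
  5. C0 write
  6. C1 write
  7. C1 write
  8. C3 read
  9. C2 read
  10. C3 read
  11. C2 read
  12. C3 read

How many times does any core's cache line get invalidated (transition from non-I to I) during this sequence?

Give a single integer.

Op 1: C3 write [C3 write: invalidate none -> C3=M] -> [I,I,I,M] (invalidations this op: 0; running total: 0)
Op 2: C3 write [C3 write: already M (modified), no change] -> [I,I,I,M] (invalidations this op: 0; running total: 0)
Op 3: C2 read [C2 read from I: others=['C3=M'] -> C2=S, others downsized to S] -> [I,I,S,S] (invalidations this op: 0; running total: 0)
Op 4: C3 write [C3 write: invalidate ['C2=S'] -> C3=M] -> [I,I,I,M] (invalidations this op: 1; running total: 1)
Op 5: C0 write [C0 write: invalidate ['C3=M'] -> C0=M] -> [M,I,I,I] (invalidations this op: 1; running total: 2)
Op 6: C1 write [C1 write: invalidate ['C0=M'] -> C1=M] -> [I,M,I,I] (invalidations this op: 1; running total: 3)
Op 7: C1 write [C1 write: already M (modified), no change] -> [I,M,I,I] (invalidations this op: 0; running total: 3)
Op 8: C3 read [C3 read from I: others=['C1=M'] -> C3=S, others downsized to S] -> [I,S,I,S] (invalidations this op: 0; running total: 3)
Op 9: C2 read [C2 read from I: others=['C1=S', 'C3=S'] -> C2=S, others downsized to S] -> [I,S,S,S] (invalidations this op: 0; running total: 3)
Op 10: C3 read [C3 read: already in S, no change] -> [I,S,S,S] (invalidations this op: 0; running total: 3)
Op 11: C2 read [C2 read: already in S, no change] -> [I,S,S,S] (invalidations this op: 0; running total: 3)
Op 12: C3 read [C3 read: already in S, no change] -> [I,S,S,S] (invalidations this op: 0; running total: 3)

Answer: 3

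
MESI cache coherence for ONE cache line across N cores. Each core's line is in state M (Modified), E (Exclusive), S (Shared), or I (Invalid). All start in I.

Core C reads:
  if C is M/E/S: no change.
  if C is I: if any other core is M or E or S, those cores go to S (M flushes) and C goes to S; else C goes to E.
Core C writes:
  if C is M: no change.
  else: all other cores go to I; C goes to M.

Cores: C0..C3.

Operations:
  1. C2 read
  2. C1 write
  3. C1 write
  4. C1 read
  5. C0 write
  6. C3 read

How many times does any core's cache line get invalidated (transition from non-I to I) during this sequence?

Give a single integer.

Answer: 2

Derivation:
Op 1: C2 read [C2 read from I: no other sharers -> C2=E (exclusive)] -> [I,I,E,I] (invalidations this op: 0; running total: 0)
Op 2: C1 write [C1 write: invalidate ['C2=E'] -> C1=M] -> [I,M,I,I] (invalidations this op: 1; running total: 1)
Op 3: C1 write [C1 write: already M (modified), no change] -> [I,M,I,I] (invalidations this op: 0; running total: 1)
Op 4: C1 read [C1 read: already in M, no change] -> [I,M,I,I] (invalidations this op: 0; running total: 1)
Op 5: C0 write [C0 write: invalidate ['C1=M'] -> C0=M] -> [M,I,I,I] (invalidations this op: 1; running total: 2)
Op 6: C3 read [C3 read from I: others=['C0=M'] -> C3=S, others downsized to S] -> [S,I,I,S] (invalidations this op: 0; running total: 2)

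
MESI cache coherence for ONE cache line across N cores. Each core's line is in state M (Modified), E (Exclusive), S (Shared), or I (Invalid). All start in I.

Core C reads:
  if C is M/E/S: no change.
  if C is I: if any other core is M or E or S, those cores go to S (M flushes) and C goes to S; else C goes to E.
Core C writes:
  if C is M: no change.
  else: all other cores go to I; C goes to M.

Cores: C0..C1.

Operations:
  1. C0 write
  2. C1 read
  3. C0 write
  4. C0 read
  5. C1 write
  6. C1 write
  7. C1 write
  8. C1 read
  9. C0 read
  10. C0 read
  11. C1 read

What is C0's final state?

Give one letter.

Answer: S

Derivation:
Op 1: C0 write [C0 write: invalidate none -> C0=M] -> [M,I]
Op 2: C1 read [C1 read from I: others=['C0=M'] -> C1=S, others downsized to S] -> [S,S]
Op 3: C0 write [C0 write: invalidate ['C1=S'] -> C0=M] -> [M,I]
Op 4: C0 read [C0 read: already in M, no change] -> [M,I]
Op 5: C1 write [C1 write: invalidate ['C0=M'] -> C1=M] -> [I,M]
Op 6: C1 write [C1 write: already M (modified), no change] -> [I,M]
Op 7: C1 write [C1 write: already M (modified), no change] -> [I,M]
Op 8: C1 read [C1 read: already in M, no change] -> [I,M]
Op 9: C0 read [C0 read from I: others=['C1=M'] -> C0=S, others downsized to S] -> [S,S]
Op 10: C0 read [C0 read: already in S, no change] -> [S,S]
Op 11: C1 read [C1 read: already in S, no change] -> [S,S]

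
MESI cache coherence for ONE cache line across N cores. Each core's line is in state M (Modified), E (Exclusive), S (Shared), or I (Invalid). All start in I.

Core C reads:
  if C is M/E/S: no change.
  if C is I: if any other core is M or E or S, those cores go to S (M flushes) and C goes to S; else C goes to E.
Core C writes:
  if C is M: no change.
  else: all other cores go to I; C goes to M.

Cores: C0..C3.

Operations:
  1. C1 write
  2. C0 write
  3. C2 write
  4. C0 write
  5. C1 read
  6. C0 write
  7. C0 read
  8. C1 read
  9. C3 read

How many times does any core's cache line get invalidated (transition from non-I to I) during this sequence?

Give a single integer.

Op 1: C1 write [C1 write: invalidate none -> C1=M] -> [I,M,I,I] (invalidations this op: 0; running total: 0)
Op 2: C0 write [C0 write: invalidate ['C1=M'] -> C0=M] -> [M,I,I,I] (invalidations this op: 1; running total: 1)
Op 3: C2 write [C2 write: invalidate ['C0=M'] -> C2=M] -> [I,I,M,I] (invalidations this op: 1; running total: 2)
Op 4: C0 write [C0 write: invalidate ['C2=M'] -> C0=M] -> [M,I,I,I] (invalidations this op: 1; running total: 3)
Op 5: C1 read [C1 read from I: others=['C0=M'] -> C1=S, others downsized to S] -> [S,S,I,I] (invalidations this op: 0; running total: 3)
Op 6: C0 write [C0 write: invalidate ['C1=S'] -> C0=M] -> [M,I,I,I] (invalidations this op: 1; running total: 4)
Op 7: C0 read [C0 read: already in M, no change] -> [M,I,I,I] (invalidations this op: 0; running total: 4)
Op 8: C1 read [C1 read from I: others=['C0=M'] -> C1=S, others downsized to S] -> [S,S,I,I] (invalidations this op: 0; running total: 4)
Op 9: C3 read [C3 read from I: others=['C0=S', 'C1=S'] -> C3=S, others downsized to S] -> [S,S,I,S] (invalidations this op: 0; running total: 4)

Answer: 4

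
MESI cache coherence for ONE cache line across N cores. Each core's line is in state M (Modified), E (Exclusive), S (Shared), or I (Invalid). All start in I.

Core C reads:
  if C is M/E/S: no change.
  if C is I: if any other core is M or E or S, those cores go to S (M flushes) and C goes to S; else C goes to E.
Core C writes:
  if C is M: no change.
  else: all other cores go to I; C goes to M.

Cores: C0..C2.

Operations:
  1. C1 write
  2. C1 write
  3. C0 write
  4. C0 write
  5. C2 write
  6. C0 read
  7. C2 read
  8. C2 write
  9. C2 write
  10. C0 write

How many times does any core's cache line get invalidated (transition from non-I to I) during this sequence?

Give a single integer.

Op 1: C1 write [C1 write: invalidate none -> C1=M] -> [I,M,I] (invalidations this op: 0; running total: 0)
Op 2: C1 write [C1 write: already M (modified), no change] -> [I,M,I] (invalidations this op: 0; running total: 0)
Op 3: C0 write [C0 write: invalidate ['C1=M'] -> C0=M] -> [M,I,I] (invalidations this op: 1; running total: 1)
Op 4: C0 write [C0 write: already M (modified), no change] -> [M,I,I] (invalidations this op: 0; running total: 1)
Op 5: C2 write [C2 write: invalidate ['C0=M'] -> C2=M] -> [I,I,M] (invalidations this op: 1; running total: 2)
Op 6: C0 read [C0 read from I: others=['C2=M'] -> C0=S, others downsized to S] -> [S,I,S] (invalidations this op: 0; running total: 2)
Op 7: C2 read [C2 read: already in S, no change] -> [S,I,S] (invalidations this op: 0; running total: 2)
Op 8: C2 write [C2 write: invalidate ['C0=S'] -> C2=M] -> [I,I,M] (invalidations this op: 1; running total: 3)
Op 9: C2 write [C2 write: already M (modified), no change] -> [I,I,M] (invalidations this op: 0; running total: 3)
Op 10: C0 write [C0 write: invalidate ['C2=M'] -> C0=M] -> [M,I,I] (invalidations this op: 1; running total: 4)

Answer: 4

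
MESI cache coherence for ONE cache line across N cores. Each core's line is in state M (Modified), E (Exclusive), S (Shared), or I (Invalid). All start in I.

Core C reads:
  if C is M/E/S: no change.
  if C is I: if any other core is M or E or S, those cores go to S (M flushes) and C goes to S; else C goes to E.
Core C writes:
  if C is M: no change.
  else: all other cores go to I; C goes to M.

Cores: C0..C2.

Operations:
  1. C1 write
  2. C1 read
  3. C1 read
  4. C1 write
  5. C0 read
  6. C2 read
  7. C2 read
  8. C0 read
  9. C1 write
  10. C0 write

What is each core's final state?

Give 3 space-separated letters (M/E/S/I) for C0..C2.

Op 1: C1 write [C1 write: invalidate none -> C1=M] -> [I,M,I]
Op 2: C1 read [C1 read: already in M, no change] -> [I,M,I]
Op 3: C1 read [C1 read: already in M, no change] -> [I,M,I]
Op 4: C1 write [C1 write: already M (modified), no change] -> [I,M,I]
Op 5: C0 read [C0 read from I: others=['C1=M'] -> C0=S, others downsized to S] -> [S,S,I]
Op 6: C2 read [C2 read from I: others=['C0=S', 'C1=S'] -> C2=S, others downsized to S] -> [S,S,S]
Op 7: C2 read [C2 read: already in S, no change] -> [S,S,S]
Op 8: C0 read [C0 read: already in S, no change] -> [S,S,S]
Op 9: C1 write [C1 write: invalidate ['C0=S', 'C2=S'] -> C1=M] -> [I,M,I]
Op 10: C0 write [C0 write: invalidate ['C1=M'] -> C0=M] -> [M,I,I]

Answer: M I I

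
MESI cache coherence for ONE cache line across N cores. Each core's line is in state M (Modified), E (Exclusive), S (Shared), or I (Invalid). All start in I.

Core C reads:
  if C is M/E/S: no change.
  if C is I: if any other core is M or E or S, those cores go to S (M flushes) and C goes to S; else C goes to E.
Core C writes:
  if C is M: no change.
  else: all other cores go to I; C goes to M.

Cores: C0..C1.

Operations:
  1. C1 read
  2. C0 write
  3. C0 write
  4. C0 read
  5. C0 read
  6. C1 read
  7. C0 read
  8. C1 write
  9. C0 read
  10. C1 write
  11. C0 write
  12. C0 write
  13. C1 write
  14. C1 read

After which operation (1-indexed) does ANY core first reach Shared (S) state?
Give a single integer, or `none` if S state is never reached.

Op 1: C1 read [C1 read from I: no other sharers -> C1=E (exclusive)] -> [I,E]
Op 2: C0 write [C0 write: invalidate ['C1=E'] -> C0=M] -> [M,I]
Op 3: C0 write [C0 write: already M (modified), no change] -> [M,I]
Op 4: C0 read [C0 read: already in M, no change] -> [M,I]
Op 5: C0 read [C0 read: already in M, no change] -> [M,I]
Op 6: C1 read [C1 read from I: others=['C0=M'] -> C1=S, others downsized to S] -> [S,S]
  -> First S state at op 6; remaining ops need not be traced.

Answer: 6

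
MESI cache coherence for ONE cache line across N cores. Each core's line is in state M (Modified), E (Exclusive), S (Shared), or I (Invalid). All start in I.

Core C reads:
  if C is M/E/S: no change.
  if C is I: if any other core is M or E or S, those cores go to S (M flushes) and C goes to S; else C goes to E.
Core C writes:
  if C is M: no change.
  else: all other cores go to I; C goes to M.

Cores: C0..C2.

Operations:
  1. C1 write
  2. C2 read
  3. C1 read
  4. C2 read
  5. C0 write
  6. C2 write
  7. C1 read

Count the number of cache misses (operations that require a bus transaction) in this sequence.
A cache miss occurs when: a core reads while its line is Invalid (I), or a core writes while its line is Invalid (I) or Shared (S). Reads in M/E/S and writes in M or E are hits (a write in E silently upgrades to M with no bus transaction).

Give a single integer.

Answer: 5

Derivation:
Op 1: C1 write [C1 write: invalidate none -> C1=M] -> [I,M,I] [MISS #1: write from I]
Op 2: C2 read [C2 read from I: others=['C1=M'] -> C2=S, others downsized to S] -> [I,S,S] [MISS #2: read from I]
Op 3: C1 read [C1 read: already in S, no change] -> [I,S,S] [hit: read from S]
Op 4: C2 read [C2 read: already in S, no change] -> [I,S,S] [hit: read from S]
Op 5: C0 write [C0 write: invalidate ['C1=S', 'C2=S'] -> C0=M] -> [M,I,I] [MISS #3: write from I]
Op 6: C2 write [C2 write: invalidate ['C0=M'] -> C2=M] -> [I,I,M] [MISS #4: write from I]
Op 7: C1 read [C1 read from I: others=['C2=M'] -> C1=S, others downsized to S] -> [I,S,S] [MISS #5: read from I]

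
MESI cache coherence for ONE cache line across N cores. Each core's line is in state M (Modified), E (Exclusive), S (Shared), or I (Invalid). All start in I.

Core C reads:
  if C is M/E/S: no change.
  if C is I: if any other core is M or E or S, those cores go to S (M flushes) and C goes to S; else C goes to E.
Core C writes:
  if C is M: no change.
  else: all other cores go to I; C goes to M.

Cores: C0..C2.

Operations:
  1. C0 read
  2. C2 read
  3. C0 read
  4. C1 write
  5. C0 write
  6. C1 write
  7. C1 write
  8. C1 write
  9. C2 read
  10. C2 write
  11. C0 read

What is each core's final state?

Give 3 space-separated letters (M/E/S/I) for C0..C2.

Answer: S I S

Derivation:
Op 1: C0 read [C0 read from I: no other sharers -> C0=E (exclusive)] -> [E,I,I]
Op 2: C2 read [C2 read from I: others=['C0=E'] -> C2=S, others downsized to S] -> [S,I,S]
Op 3: C0 read [C0 read: already in S, no change] -> [S,I,S]
Op 4: C1 write [C1 write: invalidate ['C0=S', 'C2=S'] -> C1=M] -> [I,M,I]
Op 5: C0 write [C0 write: invalidate ['C1=M'] -> C0=M] -> [M,I,I]
Op 6: C1 write [C1 write: invalidate ['C0=M'] -> C1=M] -> [I,M,I]
Op 7: C1 write [C1 write: already M (modified), no change] -> [I,M,I]
Op 8: C1 write [C1 write: already M (modified), no change] -> [I,M,I]
Op 9: C2 read [C2 read from I: others=['C1=M'] -> C2=S, others downsized to S] -> [I,S,S]
Op 10: C2 write [C2 write: invalidate ['C1=S'] -> C2=M] -> [I,I,M]
Op 11: C0 read [C0 read from I: others=['C2=M'] -> C0=S, others downsized to S] -> [S,I,S]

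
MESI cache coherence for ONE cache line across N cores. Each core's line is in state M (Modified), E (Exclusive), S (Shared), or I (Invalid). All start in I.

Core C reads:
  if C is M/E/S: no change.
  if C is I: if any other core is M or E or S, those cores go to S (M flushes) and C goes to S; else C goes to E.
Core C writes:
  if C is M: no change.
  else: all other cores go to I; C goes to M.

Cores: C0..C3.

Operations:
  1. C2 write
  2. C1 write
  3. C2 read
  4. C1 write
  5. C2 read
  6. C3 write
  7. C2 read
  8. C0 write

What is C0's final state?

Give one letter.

Op 1: C2 write [C2 write: invalidate none -> C2=M] -> [I,I,M,I]
Op 2: C1 write [C1 write: invalidate ['C2=M'] -> C1=M] -> [I,M,I,I]
Op 3: C2 read [C2 read from I: others=['C1=M'] -> C2=S, others downsized to S] -> [I,S,S,I]
Op 4: C1 write [C1 write: invalidate ['C2=S'] -> C1=M] -> [I,M,I,I]
Op 5: C2 read [C2 read from I: others=['C1=M'] -> C2=S, others downsized to S] -> [I,S,S,I]
Op 6: C3 write [C3 write: invalidate ['C1=S', 'C2=S'] -> C3=M] -> [I,I,I,M]
Op 7: C2 read [C2 read from I: others=['C3=M'] -> C2=S, others downsized to S] -> [I,I,S,S]
Op 8: C0 write [C0 write: invalidate ['C2=S', 'C3=S'] -> C0=M] -> [M,I,I,I]

Answer: M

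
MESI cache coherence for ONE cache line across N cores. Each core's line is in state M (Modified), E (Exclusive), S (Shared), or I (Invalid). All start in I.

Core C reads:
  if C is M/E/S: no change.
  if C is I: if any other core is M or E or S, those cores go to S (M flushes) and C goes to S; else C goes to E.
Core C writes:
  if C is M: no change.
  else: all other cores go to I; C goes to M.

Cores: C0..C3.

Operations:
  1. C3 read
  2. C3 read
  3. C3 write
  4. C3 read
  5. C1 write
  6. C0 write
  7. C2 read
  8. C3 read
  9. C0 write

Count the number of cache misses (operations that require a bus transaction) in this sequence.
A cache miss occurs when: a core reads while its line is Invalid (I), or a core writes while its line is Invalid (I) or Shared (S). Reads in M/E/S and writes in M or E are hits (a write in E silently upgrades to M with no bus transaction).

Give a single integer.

Op 1: C3 read [C3 read from I: no other sharers -> C3=E (exclusive)] -> [I,I,I,E] [MISS #1: read from I]
Op 2: C3 read [C3 read: already in E, no change] -> [I,I,I,E] [hit: read from E]
Op 3: C3 write [C3 write: invalidate none -> C3=M] -> [I,I,I,M] [hit: write from E is a silent E->M upgrade, no bus transaction]
Op 4: C3 read [C3 read: already in M, no change] -> [I,I,I,M] [hit: read from M]
Op 5: C1 write [C1 write: invalidate ['C3=M'] -> C1=M] -> [I,M,I,I] [MISS #2: write from I]
Op 6: C0 write [C0 write: invalidate ['C1=M'] -> C0=M] -> [M,I,I,I] [MISS #3: write from I]
Op 7: C2 read [C2 read from I: others=['C0=M'] -> C2=S, others downsized to S] -> [S,I,S,I] [MISS #4: read from I]
Op 8: C3 read [C3 read from I: others=['C0=S', 'C2=S'] -> C3=S, others downsized to S] -> [S,I,S,S] [MISS #5: read from I]
Op 9: C0 write [C0 write: invalidate ['C2=S', 'C3=S'] -> C0=M] -> [M,I,I,I] [MISS #6: write from S]

Answer: 6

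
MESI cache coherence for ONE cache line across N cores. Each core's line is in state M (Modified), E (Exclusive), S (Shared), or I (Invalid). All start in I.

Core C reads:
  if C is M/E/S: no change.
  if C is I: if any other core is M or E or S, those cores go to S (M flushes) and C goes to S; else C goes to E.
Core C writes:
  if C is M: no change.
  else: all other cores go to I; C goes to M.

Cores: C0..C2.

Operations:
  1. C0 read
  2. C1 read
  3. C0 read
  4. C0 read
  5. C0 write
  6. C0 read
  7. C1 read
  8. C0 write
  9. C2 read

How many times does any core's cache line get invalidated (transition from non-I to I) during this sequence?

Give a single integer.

Op 1: C0 read [C0 read from I: no other sharers -> C0=E (exclusive)] -> [E,I,I] (invalidations this op: 0; running total: 0)
Op 2: C1 read [C1 read from I: others=['C0=E'] -> C1=S, others downsized to S] -> [S,S,I] (invalidations this op: 0; running total: 0)
Op 3: C0 read [C0 read: already in S, no change] -> [S,S,I] (invalidations this op: 0; running total: 0)
Op 4: C0 read [C0 read: already in S, no change] -> [S,S,I] (invalidations this op: 0; running total: 0)
Op 5: C0 write [C0 write: invalidate ['C1=S'] -> C0=M] -> [M,I,I] (invalidations this op: 1; running total: 1)
Op 6: C0 read [C0 read: already in M, no change] -> [M,I,I] (invalidations this op: 0; running total: 1)
Op 7: C1 read [C1 read from I: others=['C0=M'] -> C1=S, others downsized to S] -> [S,S,I] (invalidations this op: 0; running total: 1)
Op 8: C0 write [C0 write: invalidate ['C1=S'] -> C0=M] -> [M,I,I] (invalidations this op: 1; running total: 2)
Op 9: C2 read [C2 read from I: others=['C0=M'] -> C2=S, others downsized to S] -> [S,I,S] (invalidations this op: 0; running total: 2)

Answer: 2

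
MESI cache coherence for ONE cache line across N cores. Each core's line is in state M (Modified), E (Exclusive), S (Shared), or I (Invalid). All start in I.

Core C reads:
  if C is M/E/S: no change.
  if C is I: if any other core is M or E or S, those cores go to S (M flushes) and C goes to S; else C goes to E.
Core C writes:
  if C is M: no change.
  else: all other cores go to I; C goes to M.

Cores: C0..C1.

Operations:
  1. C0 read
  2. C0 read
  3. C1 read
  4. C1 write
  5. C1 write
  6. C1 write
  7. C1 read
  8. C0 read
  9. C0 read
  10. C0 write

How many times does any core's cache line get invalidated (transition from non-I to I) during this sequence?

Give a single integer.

Answer: 2

Derivation:
Op 1: C0 read [C0 read from I: no other sharers -> C0=E (exclusive)] -> [E,I] (invalidations this op: 0; running total: 0)
Op 2: C0 read [C0 read: already in E, no change] -> [E,I] (invalidations this op: 0; running total: 0)
Op 3: C1 read [C1 read from I: others=['C0=E'] -> C1=S, others downsized to S] -> [S,S] (invalidations this op: 0; running total: 0)
Op 4: C1 write [C1 write: invalidate ['C0=S'] -> C1=M] -> [I,M] (invalidations this op: 1; running total: 1)
Op 5: C1 write [C1 write: already M (modified), no change] -> [I,M] (invalidations this op: 0; running total: 1)
Op 6: C1 write [C1 write: already M (modified), no change] -> [I,M] (invalidations this op: 0; running total: 1)
Op 7: C1 read [C1 read: already in M, no change] -> [I,M] (invalidations this op: 0; running total: 1)
Op 8: C0 read [C0 read from I: others=['C1=M'] -> C0=S, others downsized to S] -> [S,S] (invalidations this op: 0; running total: 1)
Op 9: C0 read [C0 read: already in S, no change] -> [S,S] (invalidations this op: 0; running total: 1)
Op 10: C0 write [C0 write: invalidate ['C1=S'] -> C0=M] -> [M,I] (invalidations this op: 1; running total: 2)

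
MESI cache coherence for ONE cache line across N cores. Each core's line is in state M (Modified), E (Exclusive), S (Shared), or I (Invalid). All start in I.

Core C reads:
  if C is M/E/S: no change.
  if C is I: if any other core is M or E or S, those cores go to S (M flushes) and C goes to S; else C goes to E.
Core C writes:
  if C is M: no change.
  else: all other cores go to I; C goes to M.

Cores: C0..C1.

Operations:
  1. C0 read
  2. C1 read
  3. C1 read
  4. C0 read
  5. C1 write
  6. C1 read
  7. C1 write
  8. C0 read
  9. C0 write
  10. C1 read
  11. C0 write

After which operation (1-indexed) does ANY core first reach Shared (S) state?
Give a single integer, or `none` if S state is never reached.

Answer: 2

Derivation:
Op 1: C0 read [C0 read from I: no other sharers -> C0=E (exclusive)] -> [E,I]
Op 2: C1 read [C1 read from I: others=['C0=E'] -> C1=S, others downsized to S] -> [S,S]
  -> First S state at op 2; remaining ops need not be traced.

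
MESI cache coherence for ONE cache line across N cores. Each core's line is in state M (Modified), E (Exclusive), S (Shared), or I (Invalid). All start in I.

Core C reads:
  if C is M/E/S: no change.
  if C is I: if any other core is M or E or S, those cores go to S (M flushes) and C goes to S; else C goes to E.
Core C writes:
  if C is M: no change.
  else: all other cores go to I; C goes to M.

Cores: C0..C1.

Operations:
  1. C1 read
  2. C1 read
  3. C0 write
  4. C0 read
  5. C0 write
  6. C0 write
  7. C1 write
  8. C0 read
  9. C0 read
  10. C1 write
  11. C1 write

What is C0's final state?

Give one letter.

Answer: I

Derivation:
Op 1: C1 read [C1 read from I: no other sharers -> C1=E (exclusive)] -> [I,E]
Op 2: C1 read [C1 read: already in E, no change] -> [I,E]
Op 3: C0 write [C0 write: invalidate ['C1=E'] -> C0=M] -> [M,I]
Op 4: C0 read [C0 read: already in M, no change] -> [M,I]
Op 5: C0 write [C0 write: already M (modified), no change] -> [M,I]
Op 6: C0 write [C0 write: already M (modified), no change] -> [M,I]
Op 7: C1 write [C1 write: invalidate ['C0=M'] -> C1=M] -> [I,M]
Op 8: C0 read [C0 read from I: others=['C1=M'] -> C0=S, others downsized to S] -> [S,S]
Op 9: C0 read [C0 read: already in S, no change] -> [S,S]
Op 10: C1 write [C1 write: invalidate ['C0=S'] -> C1=M] -> [I,M]
Op 11: C1 write [C1 write: already M (modified), no change] -> [I,M]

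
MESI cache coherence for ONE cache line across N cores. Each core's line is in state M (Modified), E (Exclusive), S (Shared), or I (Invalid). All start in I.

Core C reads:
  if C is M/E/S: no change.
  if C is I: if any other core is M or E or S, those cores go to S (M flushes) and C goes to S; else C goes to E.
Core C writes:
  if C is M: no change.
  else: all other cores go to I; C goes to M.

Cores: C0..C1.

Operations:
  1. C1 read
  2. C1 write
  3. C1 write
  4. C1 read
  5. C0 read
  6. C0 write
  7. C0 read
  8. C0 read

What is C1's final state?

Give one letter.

Answer: I

Derivation:
Op 1: C1 read [C1 read from I: no other sharers -> C1=E (exclusive)] -> [I,E]
Op 2: C1 write [C1 write: invalidate none -> C1=M] -> [I,M]
Op 3: C1 write [C1 write: already M (modified), no change] -> [I,M]
Op 4: C1 read [C1 read: already in M, no change] -> [I,M]
Op 5: C0 read [C0 read from I: others=['C1=M'] -> C0=S, others downsized to S] -> [S,S]
Op 6: C0 write [C0 write: invalidate ['C1=S'] -> C0=M] -> [M,I]
Op 7: C0 read [C0 read: already in M, no change] -> [M,I]
Op 8: C0 read [C0 read: already in M, no change] -> [M,I]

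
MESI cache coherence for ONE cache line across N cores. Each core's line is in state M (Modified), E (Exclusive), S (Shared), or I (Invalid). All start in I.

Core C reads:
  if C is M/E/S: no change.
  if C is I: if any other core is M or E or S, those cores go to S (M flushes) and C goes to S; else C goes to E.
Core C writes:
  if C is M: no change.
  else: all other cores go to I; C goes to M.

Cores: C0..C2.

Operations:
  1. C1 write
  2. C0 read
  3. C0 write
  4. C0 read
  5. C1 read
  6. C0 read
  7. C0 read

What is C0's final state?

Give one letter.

Op 1: C1 write [C1 write: invalidate none -> C1=M] -> [I,M,I]
Op 2: C0 read [C0 read from I: others=['C1=M'] -> C0=S, others downsized to S] -> [S,S,I]
Op 3: C0 write [C0 write: invalidate ['C1=S'] -> C0=M] -> [M,I,I]
Op 4: C0 read [C0 read: already in M, no change] -> [M,I,I]
Op 5: C1 read [C1 read from I: others=['C0=M'] -> C1=S, others downsized to S] -> [S,S,I]
Op 6: C0 read [C0 read: already in S, no change] -> [S,S,I]
Op 7: C0 read [C0 read: already in S, no change] -> [S,S,I]

Answer: S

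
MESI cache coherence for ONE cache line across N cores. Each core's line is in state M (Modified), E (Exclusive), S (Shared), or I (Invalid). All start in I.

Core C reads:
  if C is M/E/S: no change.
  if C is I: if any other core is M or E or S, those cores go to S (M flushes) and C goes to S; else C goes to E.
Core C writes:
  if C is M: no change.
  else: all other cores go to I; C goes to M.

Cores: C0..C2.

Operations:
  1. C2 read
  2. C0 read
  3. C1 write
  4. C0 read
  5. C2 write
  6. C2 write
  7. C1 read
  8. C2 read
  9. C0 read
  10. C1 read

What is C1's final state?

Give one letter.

Answer: S

Derivation:
Op 1: C2 read [C2 read from I: no other sharers -> C2=E (exclusive)] -> [I,I,E]
Op 2: C0 read [C0 read from I: others=['C2=E'] -> C0=S, others downsized to S] -> [S,I,S]
Op 3: C1 write [C1 write: invalidate ['C0=S', 'C2=S'] -> C1=M] -> [I,M,I]
Op 4: C0 read [C0 read from I: others=['C1=M'] -> C0=S, others downsized to S] -> [S,S,I]
Op 5: C2 write [C2 write: invalidate ['C0=S', 'C1=S'] -> C2=M] -> [I,I,M]
Op 6: C2 write [C2 write: already M (modified), no change] -> [I,I,M]
Op 7: C1 read [C1 read from I: others=['C2=M'] -> C1=S, others downsized to S] -> [I,S,S]
Op 8: C2 read [C2 read: already in S, no change] -> [I,S,S]
Op 9: C0 read [C0 read from I: others=['C1=S', 'C2=S'] -> C0=S, others downsized to S] -> [S,S,S]
Op 10: C1 read [C1 read: already in S, no change] -> [S,S,S]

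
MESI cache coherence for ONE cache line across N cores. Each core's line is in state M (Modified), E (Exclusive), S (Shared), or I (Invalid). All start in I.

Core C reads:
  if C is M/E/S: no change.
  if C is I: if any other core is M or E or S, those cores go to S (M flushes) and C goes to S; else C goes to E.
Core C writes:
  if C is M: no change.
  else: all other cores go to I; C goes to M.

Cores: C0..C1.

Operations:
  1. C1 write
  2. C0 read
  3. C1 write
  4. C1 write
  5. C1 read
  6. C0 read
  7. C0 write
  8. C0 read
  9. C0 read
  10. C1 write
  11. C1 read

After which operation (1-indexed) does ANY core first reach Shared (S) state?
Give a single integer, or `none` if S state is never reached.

Answer: 2

Derivation:
Op 1: C1 write [C1 write: invalidate none -> C1=M] -> [I,M]
Op 2: C0 read [C0 read from I: others=['C1=M'] -> C0=S, others downsized to S] -> [S,S]
  -> First S state at op 2; remaining ops need not be traced.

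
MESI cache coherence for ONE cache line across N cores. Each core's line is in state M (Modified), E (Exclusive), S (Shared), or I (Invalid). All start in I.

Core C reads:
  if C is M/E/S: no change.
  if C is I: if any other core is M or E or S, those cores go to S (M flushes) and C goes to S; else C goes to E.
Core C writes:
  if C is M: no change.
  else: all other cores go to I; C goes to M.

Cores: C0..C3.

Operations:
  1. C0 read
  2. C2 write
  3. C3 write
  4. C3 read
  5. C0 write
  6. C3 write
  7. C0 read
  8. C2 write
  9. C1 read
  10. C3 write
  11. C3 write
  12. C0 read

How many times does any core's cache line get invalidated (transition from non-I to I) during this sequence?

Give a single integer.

Op 1: C0 read [C0 read from I: no other sharers -> C0=E (exclusive)] -> [E,I,I,I] (invalidations this op: 0; running total: 0)
Op 2: C2 write [C2 write: invalidate ['C0=E'] -> C2=M] -> [I,I,M,I] (invalidations this op: 1; running total: 1)
Op 3: C3 write [C3 write: invalidate ['C2=M'] -> C3=M] -> [I,I,I,M] (invalidations this op: 1; running total: 2)
Op 4: C3 read [C3 read: already in M, no change] -> [I,I,I,M] (invalidations this op: 0; running total: 2)
Op 5: C0 write [C0 write: invalidate ['C3=M'] -> C0=M] -> [M,I,I,I] (invalidations this op: 1; running total: 3)
Op 6: C3 write [C3 write: invalidate ['C0=M'] -> C3=M] -> [I,I,I,M] (invalidations this op: 1; running total: 4)
Op 7: C0 read [C0 read from I: others=['C3=M'] -> C0=S, others downsized to S] -> [S,I,I,S] (invalidations this op: 0; running total: 4)
Op 8: C2 write [C2 write: invalidate ['C0=S', 'C3=S'] -> C2=M] -> [I,I,M,I] (invalidations this op: 2; running total: 6)
Op 9: C1 read [C1 read from I: others=['C2=M'] -> C1=S, others downsized to S] -> [I,S,S,I] (invalidations this op: 0; running total: 6)
Op 10: C3 write [C3 write: invalidate ['C1=S', 'C2=S'] -> C3=M] -> [I,I,I,M] (invalidations this op: 2; running total: 8)
Op 11: C3 write [C3 write: already M (modified), no change] -> [I,I,I,M] (invalidations this op: 0; running total: 8)
Op 12: C0 read [C0 read from I: others=['C3=M'] -> C0=S, others downsized to S] -> [S,I,I,S] (invalidations this op: 0; running total: 8)

Answer: 8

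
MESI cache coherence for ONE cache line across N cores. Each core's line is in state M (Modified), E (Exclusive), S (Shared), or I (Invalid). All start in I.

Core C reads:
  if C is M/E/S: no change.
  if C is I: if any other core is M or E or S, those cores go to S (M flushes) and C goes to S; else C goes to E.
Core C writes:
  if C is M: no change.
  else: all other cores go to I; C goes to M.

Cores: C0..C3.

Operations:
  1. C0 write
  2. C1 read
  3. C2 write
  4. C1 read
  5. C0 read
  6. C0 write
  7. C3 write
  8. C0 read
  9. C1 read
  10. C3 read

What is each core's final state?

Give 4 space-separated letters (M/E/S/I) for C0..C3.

Answer: S S I S

Derivation:
Op 1: C0 write [C0 write: invalidate none -> C0=M] -> [M,I,I,I]
Op 2: C1 read [C1 read from I: others=['C0=M'] -> C1=S, others downsized to S] -> [S,S,I,I]
Op 3: C2 write [C2 write: invalidate ['C0=S', 'C1=S'] -> C2=M] -> [I,I,M,I]
Op 4: C1 read [C1 read from I: others=['C2=M'] -> C1=S, others downsized to S] -> [I,S,S,I]
Op 5: C0 read [C0 read from I: others=['C1=S', 'C2=S'] -> C0=S, others downsized to S] -> [S,S,S,I]
Op 6: C0 write [C0 write: invalidate ['C1=S', 'C2=S'] -> C0=M] -> [M,I,I,I]
Op 7: C3 write [C3 write: invalidate ['C0=M'] -> C3=M] -> [I,I,I,M]
Op 8: C0 read [C0 read from I: others=['C3=M'] -> C0=S, others downsized to S] -> [S,I,I,S]
Op 9: C1 read [C1 read from I: others=['C0=S', 'C3=S'] -> C1=S, others downsized to S] -> [S,S,I,S]
Op 10: C3 read [C3 read: already in S, no change] -> [S,S,I,S]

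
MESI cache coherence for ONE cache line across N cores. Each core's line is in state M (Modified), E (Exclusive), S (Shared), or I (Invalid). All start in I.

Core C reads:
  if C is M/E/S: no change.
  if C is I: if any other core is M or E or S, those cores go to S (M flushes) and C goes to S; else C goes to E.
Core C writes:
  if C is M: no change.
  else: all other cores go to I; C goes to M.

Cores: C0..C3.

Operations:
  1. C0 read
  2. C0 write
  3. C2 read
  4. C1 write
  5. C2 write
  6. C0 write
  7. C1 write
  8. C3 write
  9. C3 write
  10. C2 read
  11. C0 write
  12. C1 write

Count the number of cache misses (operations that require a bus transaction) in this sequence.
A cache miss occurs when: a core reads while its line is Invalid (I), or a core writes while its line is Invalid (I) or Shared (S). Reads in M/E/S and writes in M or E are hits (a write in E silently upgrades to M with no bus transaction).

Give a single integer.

Op 1: C0 read [C0 read from I: no other sharers -> C0=E (exclusive)] -> [E,I,I,I] [MISS #1: read from I]
Op 2: C0 write [C0 write: invalidate none -> C0=M] -> [M,I,I,I] [hit: write from E is a silent E->M upgrade, no bus transaction]
Op 3: C2 read [C2 read from I: others=['C0=M'] -> C2=S, others downsized to S] -> [S,I,S,I] [MISS #2: read from I]
Op 4: C1 write [C1 write: invalidate ['C0=S', 'C2=S'] -> C1=M] -> [I,M,I,I] [MISS #3: write from I]
Op 5: C2 write [C2 write: invalidate ['C1=M'] -> C2=M] -> [I,I,M,I] [MISS #4: write from I]
Op 6: C0 write [C0 write: invalidate ['C2=M'] -> C0=M] -> [M,I,I,I] [MISS #5: write from I]
Op 7: C1 write [C1 write: invalidate ['C0=M'] -> C1=M] -> [I,M,I,I] [MISS #6: write from I]
Op 8: C3 write [C3 write: invalidate ['C1=M'] -> C3=M] -> [I,I,I,M] [MISS #7: write from I]
Op 9: C3 write [C3 write: already M (modified), no change] -> [I,I,I,M] [hit: write from M]
Op 10: C2 read [C2 read from I: others=['C3=M'] -> C2=S, others downsized to S] -> [I,I,S,S] [MISS #8: read from I]
Op 11: C0 write [C0 write: invalidate ['C2=S', 'C3=S'] -> C0=M] -> [M,I,I,I] [MISS #9: write from I]
Op 12: C1 write [C1 write: invalidate ['C0=M'] -> C1=M] -> [I,M,I,I] [MISS #10: write from I]

Answer: 10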